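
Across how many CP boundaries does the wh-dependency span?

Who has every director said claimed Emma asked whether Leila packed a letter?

1

"who" is extracted from the subject of "claimed".
Boundaries crossed, outermost first: [Ø] — 1 in total.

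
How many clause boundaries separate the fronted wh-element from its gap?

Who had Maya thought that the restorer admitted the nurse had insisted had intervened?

"who" is extracted from the subject of "intervened".
Boundaries crossed, outermost first: [that], [Ø], [Ø] — 3 in total.

3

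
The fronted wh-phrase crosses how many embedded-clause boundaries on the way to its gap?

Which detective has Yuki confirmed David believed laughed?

"which detective" is extracted from the subject of "laughed".
Boundaries crossed, outermost first: [Ø], [Ø] — 2 in total.

2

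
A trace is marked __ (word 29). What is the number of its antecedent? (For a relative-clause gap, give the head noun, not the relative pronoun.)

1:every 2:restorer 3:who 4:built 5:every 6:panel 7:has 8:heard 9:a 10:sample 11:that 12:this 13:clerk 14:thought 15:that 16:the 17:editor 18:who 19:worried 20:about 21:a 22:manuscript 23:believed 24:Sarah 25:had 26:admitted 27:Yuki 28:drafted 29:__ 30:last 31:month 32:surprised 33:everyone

The gap at 29 is the object of "drafted", inside a relative clause.
The relative pronoun is "that" (word 11); it is bound by the head noun immediately before it.
Its filler is the head noun "sample", at word 10.

10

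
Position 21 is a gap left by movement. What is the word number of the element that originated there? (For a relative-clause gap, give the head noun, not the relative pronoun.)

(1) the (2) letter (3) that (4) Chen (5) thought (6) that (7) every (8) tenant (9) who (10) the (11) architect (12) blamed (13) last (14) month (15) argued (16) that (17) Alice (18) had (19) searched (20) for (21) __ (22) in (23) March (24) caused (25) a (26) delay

2

The gap at 21 is the prepositional object of "searched", inside a relative clause.
The relative pronoun is "that" (word 3); it is bound by the head noun immediately before it.
Its filler is the head noun "letter", at word 2.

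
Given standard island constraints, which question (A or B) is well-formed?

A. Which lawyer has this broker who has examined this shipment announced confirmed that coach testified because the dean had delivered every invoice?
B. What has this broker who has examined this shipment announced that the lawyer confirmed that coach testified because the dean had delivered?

In B, the wh-phrase is extracted from inside an adjunct island (introduced by "because"), which blocks movement.
In A, the extraction path crosses only that-complement boundaries, which are transparent.
So A is grammatical.

A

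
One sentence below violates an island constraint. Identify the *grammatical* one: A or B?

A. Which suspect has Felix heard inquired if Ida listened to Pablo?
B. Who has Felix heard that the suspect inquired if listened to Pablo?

A

In B, the wh-phrase is extracted from inside a wh-island (introduced by "if"), which blocks movement.
In A, the extraction path crosses only that-complement boundaries, which are transparent.
So A is grammatical.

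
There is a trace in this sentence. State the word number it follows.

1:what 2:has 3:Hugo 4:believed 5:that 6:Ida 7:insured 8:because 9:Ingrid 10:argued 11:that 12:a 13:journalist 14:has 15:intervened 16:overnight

7

The displaced element is "what" (word 1).
It is linked across 1 clause boundary (that).
It functions as the direct object of "insured", so the gap sits immediately after word 7 ("insured").
Base order: Hugo has believed that Ida insured what because Ingrid argued that a journalist has intervened overnight.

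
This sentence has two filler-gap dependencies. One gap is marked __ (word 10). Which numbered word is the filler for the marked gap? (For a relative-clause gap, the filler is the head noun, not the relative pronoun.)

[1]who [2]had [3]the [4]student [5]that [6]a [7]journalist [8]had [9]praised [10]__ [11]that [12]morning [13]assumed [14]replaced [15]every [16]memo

4

The marked gap is inside the relative clause, the direct object of "praised".
Its filler is the head noun "student" (via "that"), at word 4.
(The other dependency links word 1 to a gap after word 13.)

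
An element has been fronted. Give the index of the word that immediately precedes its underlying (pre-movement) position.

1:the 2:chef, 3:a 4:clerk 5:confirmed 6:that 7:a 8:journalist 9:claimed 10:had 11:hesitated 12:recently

9

The displaced element is "the chef" (word 2).
It is linked across 2 clause boundaries (that → Ø).
It functions as the subject of "hesitated", so the gap sits immediately after word 9 ("claimed").
Base order: A clerk confirmed that a journalist claimed the chef had hesitated recently.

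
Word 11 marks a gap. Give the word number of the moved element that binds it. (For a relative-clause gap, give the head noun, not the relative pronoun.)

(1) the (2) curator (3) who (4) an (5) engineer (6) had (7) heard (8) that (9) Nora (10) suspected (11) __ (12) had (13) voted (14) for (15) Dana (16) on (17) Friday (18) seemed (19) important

2

The gap at 11 is the subject of "voted", inside a relative clause.
The relative pronoun is "who" (word 3); it is bound by the head noun immediately before it.
Its filler is the head noun "curator", at word 2.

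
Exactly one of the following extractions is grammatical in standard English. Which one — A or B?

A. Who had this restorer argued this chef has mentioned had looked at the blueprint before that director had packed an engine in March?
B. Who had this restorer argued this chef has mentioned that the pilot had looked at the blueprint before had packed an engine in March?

A

In B, the wh-phrase is extracted from inside an adjunct island (introduced by "before"), which blocks movement.
In A, the extraction path crosses only that-complement boundaries, which are transparent.
So A is grammatical.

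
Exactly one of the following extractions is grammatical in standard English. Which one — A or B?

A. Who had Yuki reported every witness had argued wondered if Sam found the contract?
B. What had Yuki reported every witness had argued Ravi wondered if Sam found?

In B, the wh-phrase is extracted from inside a wh-island (introduced by "if"), which blocks movement.
In A, the extraction path crosses only that-complement boundaries, which are transparent.
So A is grammatical.

A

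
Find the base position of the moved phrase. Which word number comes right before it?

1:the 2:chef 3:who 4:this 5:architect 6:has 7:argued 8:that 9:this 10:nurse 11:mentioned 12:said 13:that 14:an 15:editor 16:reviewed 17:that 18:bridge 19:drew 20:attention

The displaced element is "the chef" (word 2).
It is linked across 2 clause boundaries (that → Ø).
It functions as the subject of "said", so the gap sits immediately after word 11 ("mentioned").
Base order: This architect has argued that this nurse mentioned that the chef said that an editor reviewed that bridge.

11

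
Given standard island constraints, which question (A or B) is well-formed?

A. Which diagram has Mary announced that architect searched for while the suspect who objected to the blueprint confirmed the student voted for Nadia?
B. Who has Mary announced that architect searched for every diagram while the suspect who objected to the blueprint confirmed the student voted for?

A

In B, the wh-phrase is extracted from inside an adjunct island (introduced by "while"), which blocks movement.
In A, the extraction path crosses only that-complement boundaries, which are transparent.
So A is grammatical.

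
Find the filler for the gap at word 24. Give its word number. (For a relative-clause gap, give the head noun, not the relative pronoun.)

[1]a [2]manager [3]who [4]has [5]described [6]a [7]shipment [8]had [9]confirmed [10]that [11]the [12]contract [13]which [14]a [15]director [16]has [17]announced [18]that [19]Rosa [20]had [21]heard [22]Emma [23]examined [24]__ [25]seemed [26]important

12

The gap at 24 is the object of "examined", inside a relative clause.
The relative pronoun is "which" (word 13); it is bound by the head noun immediately before it.
Its filler is the head noun "contract", at word 12.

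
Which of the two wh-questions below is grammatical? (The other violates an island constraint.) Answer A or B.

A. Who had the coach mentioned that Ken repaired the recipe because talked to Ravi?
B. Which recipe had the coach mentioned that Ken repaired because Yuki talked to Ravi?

B

In A, the wh-phrase is extracted from inside an adjunct island (introduced by "because"), which blocks movement.
In B, the extraction path crosses only that-complement boundaries, which are transparent.
So B is grammatical.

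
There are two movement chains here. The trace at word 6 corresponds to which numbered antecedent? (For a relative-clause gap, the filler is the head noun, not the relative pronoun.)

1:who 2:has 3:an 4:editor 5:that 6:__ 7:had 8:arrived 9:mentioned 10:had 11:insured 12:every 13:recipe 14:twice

4

The marked gap is inside the relative clause, the subject of "arrived".
Its filler is the head noun "editor" (via "that"), at word 4.
(The other dependency links word 1 to a gap after word 9.)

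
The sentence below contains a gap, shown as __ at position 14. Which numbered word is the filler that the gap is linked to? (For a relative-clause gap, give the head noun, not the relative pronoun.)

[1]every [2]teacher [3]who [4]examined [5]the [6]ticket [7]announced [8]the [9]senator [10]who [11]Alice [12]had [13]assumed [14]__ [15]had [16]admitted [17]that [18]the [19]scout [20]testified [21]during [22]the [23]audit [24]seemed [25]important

9

The gap at 14 is the subject of "admitted", inside a relative clause.
The relative pronoun is "who" (word 10); it is bound by the head noun immediately before it.
Its filler is the head noun "senator", at word 9.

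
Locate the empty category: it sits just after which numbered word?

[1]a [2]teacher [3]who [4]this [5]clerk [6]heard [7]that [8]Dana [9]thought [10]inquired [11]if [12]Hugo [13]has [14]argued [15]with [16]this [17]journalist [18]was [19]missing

9

The displaced element is "a teacher" (word 2).
It is linked across 2 clause boundaries (that → Ø).
It functions as the subject of "inquired", so the gap sits immediately after word 9 ("thought").
Base order: This clerk heard that Dana thought a teacher inquired if Hugo has argued with this journalist.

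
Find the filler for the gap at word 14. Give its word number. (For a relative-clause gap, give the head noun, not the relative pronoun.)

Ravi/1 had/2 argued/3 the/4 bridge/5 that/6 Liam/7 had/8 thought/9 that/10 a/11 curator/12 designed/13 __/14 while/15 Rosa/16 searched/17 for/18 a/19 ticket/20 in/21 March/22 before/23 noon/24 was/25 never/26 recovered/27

The gap at 14 is the object of "designed", inside a relative clause.
The relative pronoun is "that" (word 6); it is bound by the head noun immediately before it.
Its filler is the head noun "bridge", at word 5.

5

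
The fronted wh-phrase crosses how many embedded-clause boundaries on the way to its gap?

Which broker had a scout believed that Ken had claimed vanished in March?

2

"which broker" is extracted from the subject of "vanished".
Boundaries crossed, outermost first: [that], [Ø] — 2 in total.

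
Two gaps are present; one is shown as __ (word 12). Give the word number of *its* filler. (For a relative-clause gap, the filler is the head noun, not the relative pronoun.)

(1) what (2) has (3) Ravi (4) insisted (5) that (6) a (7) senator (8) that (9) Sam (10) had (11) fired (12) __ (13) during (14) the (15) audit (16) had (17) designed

The marked gap is inside the relative clause, the direct object of "fired".
Its filler is the head noun "senator" (via "that"), at word 7.
(The other dependency links word 1 to a gap after word 17.)

7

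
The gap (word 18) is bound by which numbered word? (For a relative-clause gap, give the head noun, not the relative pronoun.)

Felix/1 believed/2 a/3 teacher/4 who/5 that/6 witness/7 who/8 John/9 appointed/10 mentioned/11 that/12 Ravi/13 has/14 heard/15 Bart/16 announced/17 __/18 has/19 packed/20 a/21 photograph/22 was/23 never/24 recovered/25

4

The gap at 18 is the subject of "packed", inside a relative clause.
The relative pronoun is "who" (word 5); it is bound by the head noun immediately before it.
Its filler is the head noun "teacher", at word 4.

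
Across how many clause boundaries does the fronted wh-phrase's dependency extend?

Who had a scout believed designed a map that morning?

"who" is extracted from the subject of "designed".
Boundaries crossed, outermost first: [Ø] — 1 in total.

1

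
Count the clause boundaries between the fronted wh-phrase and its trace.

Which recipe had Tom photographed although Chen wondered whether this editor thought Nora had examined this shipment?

"which recipe" originates inside the matrix clause — no clause boundary is crossed.

0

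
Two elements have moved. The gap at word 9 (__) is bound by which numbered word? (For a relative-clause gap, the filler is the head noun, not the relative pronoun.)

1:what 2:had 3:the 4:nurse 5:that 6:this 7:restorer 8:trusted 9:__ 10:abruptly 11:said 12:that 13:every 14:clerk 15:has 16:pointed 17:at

4

The marked gap is inside the relative clause, the direct object of "trusted".
Its filler is the head noun "nurse" (via "that"), at word 4.
(The other dependency links word 1 to a gap after word 17.)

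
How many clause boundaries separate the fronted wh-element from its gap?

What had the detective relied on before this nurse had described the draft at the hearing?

0

"what" originates inside the matrix clause — no clause boundary is crossed.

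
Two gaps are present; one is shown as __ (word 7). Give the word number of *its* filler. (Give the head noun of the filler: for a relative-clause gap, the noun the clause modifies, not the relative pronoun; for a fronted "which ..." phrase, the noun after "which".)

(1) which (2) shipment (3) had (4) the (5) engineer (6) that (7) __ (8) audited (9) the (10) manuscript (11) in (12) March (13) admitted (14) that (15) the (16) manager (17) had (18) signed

5

The marked gap is inside the relative clause, the subject of "audited".
Its filler is the head noun "engineer" (via "that"), at word 5.
(The other dependency links word 2 to a gap after word 18.)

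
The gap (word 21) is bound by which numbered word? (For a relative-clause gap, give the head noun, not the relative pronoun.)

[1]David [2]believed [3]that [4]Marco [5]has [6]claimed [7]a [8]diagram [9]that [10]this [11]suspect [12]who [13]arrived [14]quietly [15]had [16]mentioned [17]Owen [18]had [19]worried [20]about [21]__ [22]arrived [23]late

The gap at 21 is the prepositional object of "worried", inside a relative clause.
The relative pronoun is "that" (word 9); it is bound by the head noun immediately before it.
Its filler is the head noun "diagram", at word 8.

8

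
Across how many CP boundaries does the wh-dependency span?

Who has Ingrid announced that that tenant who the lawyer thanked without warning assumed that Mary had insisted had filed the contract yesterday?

3

"who" is extracted from the subject of "filed".
Boundaries crossed, outermost first: [that], [that], [Ø] — 3 in total.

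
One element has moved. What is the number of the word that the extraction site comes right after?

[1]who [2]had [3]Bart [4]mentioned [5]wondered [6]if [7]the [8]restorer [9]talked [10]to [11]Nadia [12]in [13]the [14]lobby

The displaced element is "who" (word 1).
It is linked across 1 clause boundary (Ø).
It functions as the subject of "wondered", so the gap sits immediately after word 4 ("mentioned").
Base order: Bart had mentioned that who wondered if the restorer talked to Nadia in the lobby.

4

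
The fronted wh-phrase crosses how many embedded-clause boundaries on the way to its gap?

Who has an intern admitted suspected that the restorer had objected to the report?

"who" is extracted from the subject of "suspected".
Boundaries crossed, outermost first: [Ø] — 1 in total.

1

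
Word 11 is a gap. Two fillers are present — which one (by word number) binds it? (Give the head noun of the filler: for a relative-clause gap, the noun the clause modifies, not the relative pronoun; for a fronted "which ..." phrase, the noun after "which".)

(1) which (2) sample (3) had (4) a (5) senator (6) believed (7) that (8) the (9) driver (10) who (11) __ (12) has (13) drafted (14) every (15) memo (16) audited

The marked gap is inside the relative clause, the subject of "drafted".
Its filler is the head noun "driver" (via "who"), at word 9.
(The other dependency links word 2 to a gap after word 16.)

9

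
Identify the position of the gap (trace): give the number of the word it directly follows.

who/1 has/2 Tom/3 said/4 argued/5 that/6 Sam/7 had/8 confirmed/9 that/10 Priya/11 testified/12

The displaced element is "who" (word 1).
It is linked across 1 clause boundary (Ø).
It functions as the subject of "argued", so the gap sits immediately after word 4 ("said").
Base order: Tom has said that who argued that Sam had confirmed that Priya testified.

4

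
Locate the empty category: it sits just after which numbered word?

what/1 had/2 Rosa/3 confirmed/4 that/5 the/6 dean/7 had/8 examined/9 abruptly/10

The displaced element is "what" (word 1).
It is linked across 1 clause boundary (that).
It functions as the direct object of "examined", so the gap sits immediately after word 9 ("examined").
Base order: Rosa had confirmed that the dean had examined what abruptly.

9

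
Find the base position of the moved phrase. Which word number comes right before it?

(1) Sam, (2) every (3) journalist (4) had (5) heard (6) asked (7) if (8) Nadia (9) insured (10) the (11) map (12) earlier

The displaced element is "Sam" (word 1).
It is linked across 1 clause boundary (Ø).
It functions as the subject of "asked", so the gap sits immediately after word 5 ("heard").
Base order: Every journalist had heard Sam asked if Nadia insured the map earlier.

5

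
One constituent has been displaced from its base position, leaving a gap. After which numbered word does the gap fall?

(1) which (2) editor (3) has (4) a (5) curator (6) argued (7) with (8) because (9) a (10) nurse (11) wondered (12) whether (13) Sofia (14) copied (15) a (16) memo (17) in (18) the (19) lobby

7

The displaced element is "which editor" (word 2).
It functions as the object of the preposition "with" of "argued", so the gap sits immediately after word 7 ("with").
Base order: A curator has argued with which editor because a nurse wondered whether Sofia copied a memo in the lobby.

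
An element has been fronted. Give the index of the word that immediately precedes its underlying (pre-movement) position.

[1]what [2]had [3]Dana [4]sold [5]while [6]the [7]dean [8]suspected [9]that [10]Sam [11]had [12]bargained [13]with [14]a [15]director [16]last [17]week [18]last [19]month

The displaced element is "what" (word 1).
It functions as the direct object of "sold", so the gap sits immediately after word 4 ("sold").
Base order: Dana had sold what while the dean suspected that Sam had bargained with a director last week last month.

4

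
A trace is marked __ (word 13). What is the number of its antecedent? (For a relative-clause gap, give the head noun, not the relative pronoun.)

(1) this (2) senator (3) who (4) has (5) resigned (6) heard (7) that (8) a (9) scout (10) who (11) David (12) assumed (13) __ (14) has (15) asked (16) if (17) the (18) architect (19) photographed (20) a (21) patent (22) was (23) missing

9

The gap at 13 is the subject of "asked", inside a relative clause.
The relative pronoun is "who" (word 10); it is bound by the head noun immediately before it.
Its filler is the head noun "scout", at word 9.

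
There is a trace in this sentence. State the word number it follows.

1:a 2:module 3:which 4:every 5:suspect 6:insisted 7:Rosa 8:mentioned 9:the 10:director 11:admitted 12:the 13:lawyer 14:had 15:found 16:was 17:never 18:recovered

15

The displaced element is "a module" (word 2).
It is linked across 3 clause boundaries (Ø → Ø → Ø).
It functions as the direct object of "found", so the gap sits immediately after word 15 ("found").
Base order: Every suspect insisted Rosa mentioned the director admitted the lawyer had found a module.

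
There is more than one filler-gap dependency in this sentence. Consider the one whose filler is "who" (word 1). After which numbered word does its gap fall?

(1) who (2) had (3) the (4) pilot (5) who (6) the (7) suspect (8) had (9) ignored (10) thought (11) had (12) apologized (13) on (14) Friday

The displaced element is "who" (word 1).
It is linked across 1 clause boundary (Ø).
It functions as the subject of "apologized", so the gap sits immediately after word 10 ("thought").
Base order: The pilot who the suspect had ignored had thought that who had apologized on Friday.

10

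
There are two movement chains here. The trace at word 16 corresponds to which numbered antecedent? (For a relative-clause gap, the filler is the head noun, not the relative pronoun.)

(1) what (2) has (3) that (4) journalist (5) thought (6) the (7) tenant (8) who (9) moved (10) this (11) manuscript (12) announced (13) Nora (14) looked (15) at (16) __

1

The marked gap is the object of the preposition "at" of "looked".
Its filler is the fronted wh-phrase "what", at word 1.
(The other dependency links word 7 to a gap after word 8.)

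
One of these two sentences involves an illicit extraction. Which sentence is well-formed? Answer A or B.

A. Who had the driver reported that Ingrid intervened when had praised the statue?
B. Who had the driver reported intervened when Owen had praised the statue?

In A, the wh-phrase is extracted from inside an adjunct island (introduced by "when"), which blocks movement.
In B, the extraction path crosses only that-complement boundaries, which are transparent.
So B is grammatical.

B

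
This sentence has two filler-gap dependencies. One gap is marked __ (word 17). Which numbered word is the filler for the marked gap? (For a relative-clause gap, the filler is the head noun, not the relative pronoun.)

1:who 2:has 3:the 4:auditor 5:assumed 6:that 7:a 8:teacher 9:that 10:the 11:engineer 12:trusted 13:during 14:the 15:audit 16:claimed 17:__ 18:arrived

The marked gap is the subject of "arrived".
Its filler is the fronted wh-phrase "who", at word 1.
(The other dependency links word 8 to a gap after word 12.)

1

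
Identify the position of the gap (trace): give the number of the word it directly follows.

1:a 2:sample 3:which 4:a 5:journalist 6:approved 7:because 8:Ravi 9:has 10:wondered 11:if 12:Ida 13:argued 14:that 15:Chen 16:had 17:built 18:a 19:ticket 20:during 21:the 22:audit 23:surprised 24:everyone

6

The displaced element is "a sample" (word 2).
It functions as the direct object of "approved", so the gap sits immediately after word 6 ("approved").
Base order: A journalist approved a sample because Ravi has wondered if Ida argued that Chen had built a ticket during the audit.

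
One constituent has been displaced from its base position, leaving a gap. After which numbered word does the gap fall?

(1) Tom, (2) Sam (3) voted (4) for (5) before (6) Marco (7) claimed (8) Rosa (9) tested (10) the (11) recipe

The displaced element is "Tom" (word 1).
It functions as the object of the preposition "for" of "voted", so the gap sits immediately after word 4 ("for").
Base order: Sam voted for Tom before Marco claimed Rosa tested the recipe.

4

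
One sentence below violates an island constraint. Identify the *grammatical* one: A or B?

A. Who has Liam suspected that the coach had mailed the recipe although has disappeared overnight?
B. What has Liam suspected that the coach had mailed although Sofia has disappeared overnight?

In A, the wh-phrase is extracted from inside an adjunct island (introduced by "although"), which blocks movement.
In B, the extraction path crosses only that-complement boundaries, which are transparent.
So B is grammatical.

B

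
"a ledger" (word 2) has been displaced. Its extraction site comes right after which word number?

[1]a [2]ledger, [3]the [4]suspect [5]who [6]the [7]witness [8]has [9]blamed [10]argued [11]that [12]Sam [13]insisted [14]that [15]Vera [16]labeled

The displaced element is "a ledger" (word 2).
It is linked across 2 clause boundaries (that → that).
It functions as the direct object of "labeled", so the gap sits immediately after word 16 ("labeled").
Base order: The suspect who the witness has blamed argued that Sam insisted that Vera labeled a ledger.

16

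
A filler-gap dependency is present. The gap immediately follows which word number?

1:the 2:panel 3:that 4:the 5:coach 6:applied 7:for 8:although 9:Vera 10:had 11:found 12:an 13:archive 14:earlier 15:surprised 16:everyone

7

The displaced element is "the panel" (word 2).
It functions as the object of the preposition "for" of "applied", so the gap sits immediately after word 7 ("for").
Base order: The coach applied for the panel although Vera had found an archive earlier.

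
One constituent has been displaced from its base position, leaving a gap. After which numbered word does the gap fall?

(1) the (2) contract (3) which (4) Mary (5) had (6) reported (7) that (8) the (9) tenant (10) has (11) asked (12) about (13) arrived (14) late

The displaced element is "the contract" (word 2).
It is linked across 1 clause boundary (that).
It functions as the object of the preposition "about" of "asked", so the gap sits immediately after word 12 ("about").
Base order: Mary had reported that the tenant has asked about the contract.

12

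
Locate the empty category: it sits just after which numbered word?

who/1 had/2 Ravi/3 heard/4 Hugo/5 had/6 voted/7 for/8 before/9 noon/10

8

The displaced element is "who" (word 1).
It is linked across 1 clause boundary (Ø).
It functions as the object of the preposition "for" of "voted", so the gap sits immediately after word 8 ("for").
Base order: Ravi had heard Hugo had voted for who before noon.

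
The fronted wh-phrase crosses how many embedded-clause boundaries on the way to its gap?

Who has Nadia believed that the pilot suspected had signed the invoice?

2

"who" is extracted from the subject of "signed".
Boundaries crossed, outermost first: [that], [Ø] — 2 in total.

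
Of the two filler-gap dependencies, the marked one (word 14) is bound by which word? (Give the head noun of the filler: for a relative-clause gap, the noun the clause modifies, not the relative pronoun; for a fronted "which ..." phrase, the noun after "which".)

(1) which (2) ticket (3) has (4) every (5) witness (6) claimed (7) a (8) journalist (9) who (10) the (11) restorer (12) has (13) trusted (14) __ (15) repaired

The marked gap is inside the relative clause, the direct object of "trusted".
Its filler is the head noun "journalist" (via "who"), at word 8.
(The other dependency links word 2 to a gap after word 15.)

8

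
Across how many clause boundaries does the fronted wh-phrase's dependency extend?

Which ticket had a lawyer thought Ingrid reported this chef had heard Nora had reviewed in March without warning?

3

"which ticket" is extracted from the object of "reviewed".
Boundaries crossed, outermost first: [Ø], [Ø], [Ø] — 3 in total.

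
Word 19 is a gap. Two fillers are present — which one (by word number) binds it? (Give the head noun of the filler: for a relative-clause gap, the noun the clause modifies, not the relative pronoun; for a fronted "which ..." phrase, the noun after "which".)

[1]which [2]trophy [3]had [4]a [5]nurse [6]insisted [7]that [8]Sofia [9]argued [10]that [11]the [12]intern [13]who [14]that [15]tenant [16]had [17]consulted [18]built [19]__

2

The marked gap is the direct object of "built".
Its filler is the fronted wh-phrase "which trophy", at word 2.
(The other dependency links word 12 to a gap after word 17.)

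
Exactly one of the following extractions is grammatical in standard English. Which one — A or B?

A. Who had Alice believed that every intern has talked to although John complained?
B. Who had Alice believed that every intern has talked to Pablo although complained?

In B, the wh-phrase is extracted from inside an adjunct island (introduced by "although"), which blocks movement.
In A, the extraction path crosses only that-complement boundaries, which are transparent.
So A is grammatical.

A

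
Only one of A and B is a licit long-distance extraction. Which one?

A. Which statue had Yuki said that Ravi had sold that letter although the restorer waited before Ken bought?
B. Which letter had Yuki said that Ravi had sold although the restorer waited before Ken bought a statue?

In A, the wh-phrase is extracted from inside an adjunct island (introduced by "although"), which blocks movement.
In B, the extraction path crosses only that-complement boundaries, which are transparent.
So B is grammatical.

B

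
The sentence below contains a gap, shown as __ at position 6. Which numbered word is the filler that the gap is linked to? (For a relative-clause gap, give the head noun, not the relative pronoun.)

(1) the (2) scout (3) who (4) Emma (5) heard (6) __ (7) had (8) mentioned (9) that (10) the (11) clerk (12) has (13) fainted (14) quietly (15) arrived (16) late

2

The gap at 6 is the subject of "mentioned", inside a relative clause.
The relative pronoun is "who" (word 3); it is bound by the head noun immediately before it.
Its filler is the head noun "scout", at word 2.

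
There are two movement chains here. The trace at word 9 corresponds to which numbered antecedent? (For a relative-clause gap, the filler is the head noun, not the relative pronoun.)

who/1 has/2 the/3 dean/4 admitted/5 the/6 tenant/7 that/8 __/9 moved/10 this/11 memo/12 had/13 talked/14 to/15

7

The marked gap is inside the relative clause, the subject of "moved".
Its filler is the head noun "tenant" (via "that"), at word 7.
(The other dependency links word 1 to a gap after word 15.)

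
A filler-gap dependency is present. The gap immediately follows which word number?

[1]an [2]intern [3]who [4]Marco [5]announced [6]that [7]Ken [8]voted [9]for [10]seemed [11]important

The displaced element is "an intern" (word 2).
It is linked across 1 clause boundary (that).
It functions as the object of the preposition "for" of "voted", so the gap sits immediately after word 9 ("for").
Base order: Marco announced that Ken voted for an intern.

9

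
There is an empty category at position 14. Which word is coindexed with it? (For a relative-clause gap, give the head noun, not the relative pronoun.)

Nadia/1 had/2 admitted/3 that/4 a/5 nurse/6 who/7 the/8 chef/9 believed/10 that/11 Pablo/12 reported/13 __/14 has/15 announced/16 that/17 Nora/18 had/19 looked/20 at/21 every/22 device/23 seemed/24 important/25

6

The gap at 14 is the subject of "announced", inside a relative clause.
The relative pronoun is "who" (word 7); it is bound by the head noun immediately before it.
Its filler is the head noun "nurse", at word 6.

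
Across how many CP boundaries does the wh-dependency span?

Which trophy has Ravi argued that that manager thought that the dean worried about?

"which trophy" is extracted from the PP object of "worried".
Boundaries crossed, outermost first: [that], [that] — 2 in total.

2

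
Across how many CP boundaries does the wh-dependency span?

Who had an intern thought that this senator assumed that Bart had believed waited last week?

"who" is extracted from the subject of "waited".
Boundaries crossed, outermost first: [that], [that], [Ø] — 3 in total.

3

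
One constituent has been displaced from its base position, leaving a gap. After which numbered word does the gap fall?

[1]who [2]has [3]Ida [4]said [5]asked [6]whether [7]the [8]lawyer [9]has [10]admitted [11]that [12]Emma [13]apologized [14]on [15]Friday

4

The displaced element is "who" (word 1).
It is linked across 1 clause boundary (Ø).
It functions as the subject of "asked", so the gap sits immediately after word 4 ("said").
Base order: Ida has said that who asked whether the lawyer has admitted that Emma apologized on Friday.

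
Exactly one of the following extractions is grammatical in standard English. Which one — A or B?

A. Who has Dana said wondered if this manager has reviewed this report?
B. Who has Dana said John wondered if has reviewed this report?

A

In B, the wh-phrase is extracted from inside a wh-island (introduced by "if"), which blocks movement.
In A, the extraction path crosses only that-complement boundaries, which are transparent.
So A is grammatical.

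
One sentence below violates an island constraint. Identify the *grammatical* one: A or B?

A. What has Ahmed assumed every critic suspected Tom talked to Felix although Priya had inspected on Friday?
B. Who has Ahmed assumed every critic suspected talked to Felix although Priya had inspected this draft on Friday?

In A, the wh-phrase is extracted from inside an adjunct island (introduced by "although"), which blocks movement.
In B, the extraction path crosses only that-complement boundaries, which are transparent.
So B is grammatical.

B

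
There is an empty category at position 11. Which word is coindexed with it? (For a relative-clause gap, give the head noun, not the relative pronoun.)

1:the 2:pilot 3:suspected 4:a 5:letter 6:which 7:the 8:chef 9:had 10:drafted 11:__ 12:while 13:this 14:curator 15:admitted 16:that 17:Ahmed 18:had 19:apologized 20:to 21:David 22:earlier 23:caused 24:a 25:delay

5

The gap at 11 is the object of "drafted", inside a relative clause.
The relative pronoun is "which" (word 6); it is bound by the head noun immediately before it.
Its filler is the head noun "letter", at word 5.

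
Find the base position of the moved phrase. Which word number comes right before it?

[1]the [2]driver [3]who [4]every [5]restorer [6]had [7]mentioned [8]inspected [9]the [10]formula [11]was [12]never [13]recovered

The displaced element is "the driver" (word 2).
It is linked across 1 clause boundary (Ø).
It functions as the subject of "inspected", so the gap sits immediately after word 7 ("mentioned").
Base order: Every restorer had mentioned that the driver inspected the formula.

7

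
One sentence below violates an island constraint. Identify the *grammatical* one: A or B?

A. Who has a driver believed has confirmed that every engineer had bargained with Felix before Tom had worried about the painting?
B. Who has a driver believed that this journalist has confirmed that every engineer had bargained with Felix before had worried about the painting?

A

In B, the wh-phrase is extracted from inside an adjunct island (introduced by "before"), which blocks movement.
In A, the extraction path crosses only that-complement boundaries, which are transparent.
So A is grammatical.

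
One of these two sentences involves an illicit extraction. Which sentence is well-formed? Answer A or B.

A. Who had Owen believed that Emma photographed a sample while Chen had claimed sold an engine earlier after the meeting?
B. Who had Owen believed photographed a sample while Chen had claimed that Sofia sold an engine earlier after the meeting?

B

In A, the wh-phrase is extracted from inside an adjunct island (introduced by "while"), which blocks movement.
In B, the extraction path crosses only that-complement boundaries, which are transparent.
So B is grammatical.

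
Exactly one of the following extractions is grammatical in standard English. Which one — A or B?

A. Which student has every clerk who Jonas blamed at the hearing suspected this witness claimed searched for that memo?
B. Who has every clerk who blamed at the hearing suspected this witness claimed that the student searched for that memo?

A

In B, the wh-phrase is extracted from inside a complex-NP island (relative clause) (introduced by "who"), which blocks movement.
In A, the extraction path crosses only that-complement boundaries, which are transparent.
So A is grammatical.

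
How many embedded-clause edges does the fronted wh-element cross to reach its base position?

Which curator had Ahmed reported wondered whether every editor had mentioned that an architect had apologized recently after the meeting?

1

"which curator" is extracted from the subject of "wondered".
Boundaries crossed, outermost first: [Ø] — 1 in total.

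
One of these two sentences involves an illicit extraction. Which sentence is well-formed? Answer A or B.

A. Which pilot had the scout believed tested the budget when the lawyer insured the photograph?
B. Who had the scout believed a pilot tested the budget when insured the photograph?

In B, the wh-phrase is extracted from inside an adjunct island (introduced by "when"), which blocks movement.
In A, the extraction path crosses only that-complement boundaries, which are transparent.
So A is grammatical.

A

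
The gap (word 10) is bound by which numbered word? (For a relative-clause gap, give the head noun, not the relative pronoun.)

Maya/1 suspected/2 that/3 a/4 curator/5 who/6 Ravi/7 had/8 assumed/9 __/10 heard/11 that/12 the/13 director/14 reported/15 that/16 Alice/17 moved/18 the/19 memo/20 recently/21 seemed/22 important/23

The gap at 10 is the subject of "heard", inside a relative clause.
The relative pronoun is "who" (word 6); it is bound by the head noun immediately before it.
Its filler is the head noun "curator", at word 5.

5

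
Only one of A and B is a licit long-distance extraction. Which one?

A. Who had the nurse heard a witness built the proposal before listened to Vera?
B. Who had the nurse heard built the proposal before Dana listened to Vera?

In A, the wh-phrase is extracted from inside an adjunct island (introduced by "before"), which blocks movement.
In B, the extraction path crosses only that-complement boundaries, which are transparent.
So B is grammatical.

B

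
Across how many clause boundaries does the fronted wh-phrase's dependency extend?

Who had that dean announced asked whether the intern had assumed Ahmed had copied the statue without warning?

1

"who" is extracted from the subject of "asked".
Boundaries crossed, outermost first: [Ø] — 1 in total.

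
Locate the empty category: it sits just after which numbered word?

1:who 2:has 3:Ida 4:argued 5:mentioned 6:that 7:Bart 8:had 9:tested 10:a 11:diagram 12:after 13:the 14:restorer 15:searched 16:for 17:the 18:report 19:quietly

4

The displaced element is "who" (word 1).
It is linked across 1 clause boundary (Ø).
It functions as the subject of "mentioned", so the gap sits immediately after word 4 ("argued").
Base order: Ida has argued that who mentioned that Bart had tested a diagram after the restorer searched for the report quietly.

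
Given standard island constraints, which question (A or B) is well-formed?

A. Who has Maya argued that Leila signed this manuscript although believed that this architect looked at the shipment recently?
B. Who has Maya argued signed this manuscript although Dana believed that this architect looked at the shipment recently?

In A, the wh-phrase is extracted from inside an adjunct island (introduced by "although"), which blocks movement.
In B, the extraction path crosses only that-complement boundaries, which are transparent.
So B is grammatical.

B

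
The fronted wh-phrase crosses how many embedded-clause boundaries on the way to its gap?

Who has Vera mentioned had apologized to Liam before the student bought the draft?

"who" is extracted from the subject of "apologized".
Boundaries crossed, outermost first: [Ø] — 1 in total.

1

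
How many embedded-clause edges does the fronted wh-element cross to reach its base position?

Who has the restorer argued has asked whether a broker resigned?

"who" is extracted from the subject of "asked".
Boundaries crossed, outermost first: [Ø] — 1 in total.

1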